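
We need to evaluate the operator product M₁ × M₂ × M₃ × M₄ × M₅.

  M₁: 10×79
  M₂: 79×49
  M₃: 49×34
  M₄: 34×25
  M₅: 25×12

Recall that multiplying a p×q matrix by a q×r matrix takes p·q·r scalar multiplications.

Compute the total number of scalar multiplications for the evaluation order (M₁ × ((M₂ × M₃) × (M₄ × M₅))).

183526

(M₂ × M₃): 79×49 by 49×34 → 79×34, cost 79·49·34 = 131614
(M₄ × M₅): 34×25 by 25×12 → 34×12, cost 34·25·12 = 10200
((M₂ × M₃) × (M₄ × M₅)): 79×34 by 34×12 → 79×12, cost 79·34·12 = 32232; cumulative 174046
(M₁ × ((M₂ × M₃) × (M₄ × M₅))): 10×79 by 79×12 → 10×12, cost 10·79·12 = 9480; cumulative 183526
Total: 183526 scalar multiplications.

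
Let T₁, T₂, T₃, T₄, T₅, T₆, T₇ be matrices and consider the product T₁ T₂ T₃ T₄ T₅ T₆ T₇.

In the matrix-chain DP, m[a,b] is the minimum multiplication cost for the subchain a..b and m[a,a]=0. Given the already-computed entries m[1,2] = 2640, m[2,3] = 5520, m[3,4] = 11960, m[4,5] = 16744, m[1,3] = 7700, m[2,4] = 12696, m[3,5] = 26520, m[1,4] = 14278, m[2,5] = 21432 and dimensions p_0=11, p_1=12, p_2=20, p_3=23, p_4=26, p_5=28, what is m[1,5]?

22286

m[1,5] = min over k∈[1,4] of m[1,k]+m[k+1,5]+p_{0}·p_k·p_{5}.
k=1: 0 + 21432 + 11·12·28 = 25128; k=2: 2640 + 26520 + 11·20·28 = 35320; k=3: 7700 + 16744 + 11·23·28 = 31528; k=4: 14278 + 0 + 11·26·28 = 22286.
Minimum: 22286 at k=4.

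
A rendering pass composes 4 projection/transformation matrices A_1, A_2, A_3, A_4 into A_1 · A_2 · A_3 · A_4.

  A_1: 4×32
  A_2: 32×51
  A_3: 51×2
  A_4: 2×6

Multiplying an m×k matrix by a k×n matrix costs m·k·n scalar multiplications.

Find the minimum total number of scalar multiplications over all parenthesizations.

Adjacent pairs: A_1A_2 = 4·32·51 = 6528; A_2A_3 = 32·51·2 = 3264; A_3A_4 = 51·2·6 = 612.
Length 3: A_1..A_3: k=1: 0+3264+4·32·2=3520; k=2: 6528+0+4·51·2=6936 → min 3520 | A_2..A_4: k=2: 0+612+32·51·6=10404; k=3: 3264+0+32·2·6=3648 → min 3648.
Length 4: A_1..A_4: k=1: 0+3648+4·32·6=4416; k=2: 6528+612+4·51·6=8364; k=3: 3520+0+4·2·6=3568 → min 3568.
Optimal order: ((A_1 · (A_2 · A_3)) · A_4) with cost 3568.

3568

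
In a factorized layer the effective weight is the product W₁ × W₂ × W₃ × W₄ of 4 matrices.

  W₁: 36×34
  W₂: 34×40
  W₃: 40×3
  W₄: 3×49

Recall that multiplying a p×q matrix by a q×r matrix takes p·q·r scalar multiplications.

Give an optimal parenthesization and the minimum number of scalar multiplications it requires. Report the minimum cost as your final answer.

13044

Adjacent pairs: W₁W₂ = 36·34·40 = 48960; W₂W₃ = 34·40·3 = 4080; W₃W₄ = 40·3·49 = 5880.
Length 3: W₁..W₃: k=1: 0+4080+36·34·3=7752; k=2: 48960+0+36·40·3=53280 → min 7752 | W₂..W₄: k=2: 0+5880+34·40·49=72520; k=3: 4080+0+34·3·49=9078 → min 9078.
Length 4: W₁..W₄: k=1: 0+9078+36·34·49=69054; k=2: 48960+5880+36·40·49=125400; k=3: 7752+0+36·3·49=13044 → min 13044.
Optimal parenthesization: ((W₁ × (W₂ × W₃)) × W₄) with cost 13044.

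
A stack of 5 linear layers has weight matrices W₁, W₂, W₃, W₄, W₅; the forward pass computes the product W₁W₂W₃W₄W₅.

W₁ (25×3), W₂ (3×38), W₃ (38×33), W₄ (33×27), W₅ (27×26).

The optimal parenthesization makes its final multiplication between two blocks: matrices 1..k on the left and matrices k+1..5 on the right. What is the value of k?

1

Adjacent pairs: W₁W₂ = 25·3·38 = 2850; W₂W₃ = 3·38·33 = 3762; W₃W₄ = 38·33·27 = 33858; W₄W₅ = 33·27·26 = 23166.
Length 3: W₁..W₃: k=1: 0+3762+25·3·33=6237; k=2: 2850+0+25·38·33=34200 → min 6237 | W₂..W₄: k=2: 0+33858+3·38·27=36936; k=3: 3762+0+3·33·27=6435 → min 6435 | W₃..W₅: k=3: 0+23166+38·33·26=55770; k=4: 33858+0+38·27·26=60534 → min 55770.
Length 4: W₁..W₄: k=1: 0+6435+25·3·27=8460; k=2: 2850+33858+25·38·27=62358; k=3: 6237+0+25·33·27=28512 → min 8460 | W₂..W₅: k=2: 0+55770+3·38·26=58734; k=3: 3762+23166+3·33·26=29502; k=4: 6435+0+3·27·26=8541 → min 8541.
Top-level splits: k=1: (W₁..W₁)·(W₂..W₅) → 0+8541+25·3·26 = 10491; k=2: (W₁..W₂)·(W₃..W₅) → 2850+55770+25·38·26 = 83320; k=3: (W₁..W₃)·(W₄..W₅) → 6237+23166+25·33·26 = 50853; k=4: (W₁..W₄)·(W₅..W₅) → 8460+0+25·27·26 = 26010.
Best split is after W₁, i.e. k = 1.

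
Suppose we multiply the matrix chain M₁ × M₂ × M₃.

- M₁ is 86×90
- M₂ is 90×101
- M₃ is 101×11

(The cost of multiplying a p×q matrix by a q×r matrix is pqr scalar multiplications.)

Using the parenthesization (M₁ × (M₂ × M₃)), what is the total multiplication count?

185130

(M₂ × M₃): 90×101 by 101×11 → 90×11, cost 90·101·11 = 99990
(M₁ × (M₂ × M₃)): 86×90 by 90×11 → 86×11, cost 86·90·11 = 85140; cumulative 185130
Total: 185130 scalar multiplications.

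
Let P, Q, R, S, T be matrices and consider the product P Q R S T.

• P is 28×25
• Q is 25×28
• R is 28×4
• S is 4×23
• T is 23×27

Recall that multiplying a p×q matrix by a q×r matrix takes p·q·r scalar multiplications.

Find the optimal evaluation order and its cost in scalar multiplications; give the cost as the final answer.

Adjacent pairs: PQ = 28·25·28 = 19600; QR = 25·28·4 = 2800; RS = 28·4·23 = 2576; ST = 4·23·27 = 2484.
Length 3: P..R: k=1: 0+2800+28·25·4=5600; k=2: 19600+0+28·28·4=22736 → min 5600 | Q..S: k=2: 0+2576+25·28·23=18676; k=3: 2800+0+25·4·23=5100 → min 5100 | R..T: k=3: 0+2484+28·4·27=5508; k=4: 2576+0+28·23·27=19964 → min 5508.
Length 4: P..S: k=1: 0+5100+28·25·23=21200; k=2: 19600+2576+28·28·23=40208; k=3: 5600+0+28·4·23=8176 → min 8176 | Q..T: k=2: 0+5508+25·28·27=24408; k=3: 2800+2484+25·4·27=7984; k=4: 5100+0+25·23·27=20625 → min 7984.
Length 5: P..T: k=1: 0+7984+28·25·27=26884; k=2: 19600+5508+28·28·27=46276; k=3: 5600+2484+28·4·27=11108; k=4: 8176+0+28·23·27=25564 → min 11108.
Optimal parenthesization: ((P (Q R)) (S T)) with cost 11108.

11108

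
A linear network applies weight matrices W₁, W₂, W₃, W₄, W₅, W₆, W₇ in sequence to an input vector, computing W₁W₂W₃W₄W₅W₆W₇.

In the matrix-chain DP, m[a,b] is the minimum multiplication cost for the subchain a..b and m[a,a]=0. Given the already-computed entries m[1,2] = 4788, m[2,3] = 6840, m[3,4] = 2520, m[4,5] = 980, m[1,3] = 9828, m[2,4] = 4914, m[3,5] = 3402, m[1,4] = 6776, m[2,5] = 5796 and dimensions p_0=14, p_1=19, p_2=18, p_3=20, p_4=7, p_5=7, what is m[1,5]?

7462

m[1,5] = min over k∈[1,4] of m[1,k]+m[k+1,5]+p_{0}·p_k·p_{5}.
k=1: 0 + 5796 + 14·19·7 = 7658; k=2: 4788 + 3402 + 14·18·7 = 9954; k=3: 9828 + 980 + 14·20·7 = 12768; k=4: 6776 + 0 + 14·7·7 = 7462.
Minimum: 7462 at k=4.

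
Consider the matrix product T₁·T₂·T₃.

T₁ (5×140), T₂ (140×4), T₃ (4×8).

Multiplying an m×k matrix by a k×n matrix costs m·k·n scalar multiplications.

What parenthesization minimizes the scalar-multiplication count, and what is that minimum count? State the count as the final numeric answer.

2960

(T₁·(T₂·T₃)): cost 10080.
((T₁·T₂)·T₃): cost 2960.
Optimal: ((T₁·T₂)·T₃) with cost 2960.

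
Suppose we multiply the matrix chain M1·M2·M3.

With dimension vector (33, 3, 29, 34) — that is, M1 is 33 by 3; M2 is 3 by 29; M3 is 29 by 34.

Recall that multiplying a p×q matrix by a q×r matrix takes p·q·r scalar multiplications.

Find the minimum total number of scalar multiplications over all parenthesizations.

6324

Order (M1·(M2·M3)): (M2·M3): 3×29 by 29×34 → 3×34, cost 3·29·34 = 2958; (M1·(M2·M3)): 33×3 by 3×34 → 33×34, cost 33·3·34 = 3366; cumulative 6324. Total 6324.
Order ((M1·M2)·M3): (M1·M2): 33×3 by 3×29 → 33×29, cost 33·3·29 = 2871; ((M1·M2)·M3): 33×29 by 29×34 → 33×34, cost 33·29·34 = 32538; cumulative 35409. Total 35409.
Minimum: 6324.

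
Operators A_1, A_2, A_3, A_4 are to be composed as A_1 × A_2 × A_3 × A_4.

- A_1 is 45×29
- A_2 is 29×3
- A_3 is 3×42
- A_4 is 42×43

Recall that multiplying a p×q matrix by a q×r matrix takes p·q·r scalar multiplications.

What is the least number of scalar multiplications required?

Adjacent pairs: A_1A_2 = 45·29·3 = 3915; A_2A_3 = 29·3·42 = 3654; A_3A_4 = 3·42·43 = 5418.
Length 3: A_1..A_3: k=1: 0+3654+45·29·42=58464; k=2: 3915+0+45·3·42=9585 → min 9585 | A_2..A_4: k=2: 0+5418+29·3·43=9159; k=3: 3654+0+29·42·43=56028 → min 9159.
Length 4: A_1..A_4: k=1: 0+9159+45·29·43=65274; k=2: 3915+5418+45·3·43=15138; k=3: 9585+0+45·42·43=90855 → min 15138.
Optimal order: ((A_1 × A_2) × (A_3 × A_4)) with cost 15138.

15138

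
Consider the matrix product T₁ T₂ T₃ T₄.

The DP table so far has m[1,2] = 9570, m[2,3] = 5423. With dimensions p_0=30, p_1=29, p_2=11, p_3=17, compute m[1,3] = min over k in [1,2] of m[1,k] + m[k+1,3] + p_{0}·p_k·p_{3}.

15180

m[1,3] = min over k∈[1,2] of m[1,k]+m[k+1,3]+p_{0}·p_k·p_{3}.
k=1: 0 + 5423 + 30·29·17 = 20213; k=2: 9570 + 0 + 30·11·17 = 15180.
Minimum: 15180 at k=2.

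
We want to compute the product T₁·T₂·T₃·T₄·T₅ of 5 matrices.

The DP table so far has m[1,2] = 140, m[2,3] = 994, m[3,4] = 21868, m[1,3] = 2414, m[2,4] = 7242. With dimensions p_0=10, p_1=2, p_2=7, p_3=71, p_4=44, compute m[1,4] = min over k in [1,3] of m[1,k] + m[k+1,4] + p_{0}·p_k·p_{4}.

m[1,4] = min over k∈[1,3] of m[1,k]+m[k+1,4]+p_{0}·p_k·p_{4}.
k=1: 0 + 7242 + 10·2·44 = 8122; k=2: 140 + 21868 + 10·7·44 = 25088; k=3: 2414 + 0 + 10·71·44 = 33654.
Minimum: 8122 at k=1.

8122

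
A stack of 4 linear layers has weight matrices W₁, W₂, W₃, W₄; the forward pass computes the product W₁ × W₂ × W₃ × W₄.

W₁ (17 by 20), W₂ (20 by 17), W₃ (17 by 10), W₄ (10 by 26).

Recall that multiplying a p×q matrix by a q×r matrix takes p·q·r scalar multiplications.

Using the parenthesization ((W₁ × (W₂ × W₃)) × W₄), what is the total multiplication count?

(W₂ × W₃): 20×17 by 17×10 → 20×10, cost 20·17·10 = 3400
(W₁ × (W₂ × W₃)): 17×20 by 20×10 → 17×10, cost 17·20·10 = 3400; cumulative 6800
((W₁ × (W₂ × W₃)) × W₄): 17×10 by 10×26 → 17×26, cost 17·10·26 = 4420; cumulative 11220
Total: 11220 scalar multiplications.

11220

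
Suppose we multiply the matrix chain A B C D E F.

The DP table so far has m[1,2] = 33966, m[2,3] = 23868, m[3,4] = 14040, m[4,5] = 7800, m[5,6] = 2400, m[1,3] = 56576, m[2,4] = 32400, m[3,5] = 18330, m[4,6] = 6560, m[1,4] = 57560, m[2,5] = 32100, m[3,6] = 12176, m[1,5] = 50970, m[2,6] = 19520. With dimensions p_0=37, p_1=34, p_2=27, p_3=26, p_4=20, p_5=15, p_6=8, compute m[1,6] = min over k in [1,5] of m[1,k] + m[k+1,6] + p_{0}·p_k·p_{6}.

m[1,6] = min over k∈[1,5] of m[1,k]+m[k+1,6]+p_{0}·p_k·p_{6}.
k=1: 0 + 19520 + 37·34·8 = 29584; k=2: 33966 + 12176 + 37·27·8 = 54134; k=3: 56576 + 6560 + 37·26·8 = 70832; k=4: 57560 + 2400 + 37·20·8 = 65880; k=5: 50970 + 0 + 37·15·8 = 55410.
Minimum: 29584 at k=1.

29584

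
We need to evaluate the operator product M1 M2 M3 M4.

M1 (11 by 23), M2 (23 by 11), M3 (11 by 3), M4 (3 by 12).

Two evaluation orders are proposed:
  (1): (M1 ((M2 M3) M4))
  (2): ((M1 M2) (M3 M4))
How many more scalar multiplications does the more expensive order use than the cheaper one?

8

Order (1) = (M1 ((M2 M3) M4)): (M2 M3): 23×11 by 11×3 → 23×3, cost 23·11·3 = 759; ((M2 M3) M4): 23×3 by 3×12 → 23×12, cost 23·3·12 = 828; cumulative 1587; (M1 ((M2 M3) M4)): 11×23 by 23×12 → 11×12, cost 11·23·12 = 3036; cumulative 4623. Total 4623.
Order (2) = ((M1 M2) (M3 M4)): (M1 M2): 11×23 by 23×11 → 11×11, cost 11·23·11 = 2783; (M3 M4): 11×3 by 3×12 → 11×12, cost 11·3·12 = 396; ((M1 M2) (M3 M4)): 11×11 by 11×12 → 11×12, cost 11·11·12 = 1452; cumulative 4631. Total 4631.
Difference: |4623 − 4631| = 8.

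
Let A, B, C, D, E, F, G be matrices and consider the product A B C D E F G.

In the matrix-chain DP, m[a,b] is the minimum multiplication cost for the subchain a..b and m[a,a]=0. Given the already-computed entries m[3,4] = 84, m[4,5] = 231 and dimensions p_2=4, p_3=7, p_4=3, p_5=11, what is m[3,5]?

216

m[3,5] = min over k∈[3,4] of m[3,k]+m[k+1,5]+p_{2}·p_k·p_{5}.
k=3: 0 + 231 + 4·7·11 = 539; k=4: 84 + 0 + 4·3·11 = 216.
Minimum: 216 at k=4.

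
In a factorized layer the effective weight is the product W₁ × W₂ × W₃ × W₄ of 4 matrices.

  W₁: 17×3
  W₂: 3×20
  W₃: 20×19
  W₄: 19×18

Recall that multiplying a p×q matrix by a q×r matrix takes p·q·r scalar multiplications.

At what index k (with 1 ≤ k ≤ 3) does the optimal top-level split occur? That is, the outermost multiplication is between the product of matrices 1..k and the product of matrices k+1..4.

Adjacent pairs: W₁W₂ = 17·3·20 = 1020; W₂W₃ = 3·20·19 = 1140; W₃W₄ = 20·19·18 = 6840.
Length 3: W₁..W₃: k=1: 0+1140+17·3·19=2109; k=2: 1020+0+17·20·19=7480 → min 2109 | W₂..W₄: k=2: 0+6840+3·20·18=7920; k=3: 1140+0+3·19·18=2166 → min 2166.
Top-level splits: k=1: (W₁..W₁)·(W₂..W₄) → 0+2166+17·3·18 = 3084; k=2: (W₁..W₂)·(W₃..W₄) → 1020+6840+17·20·18 = 13980; k=3: (W₁..W₃)·(W₄..W₄) → 2109+0+17·19·18 = 7923.
Best split is after W₁, i.e. k = 1.

1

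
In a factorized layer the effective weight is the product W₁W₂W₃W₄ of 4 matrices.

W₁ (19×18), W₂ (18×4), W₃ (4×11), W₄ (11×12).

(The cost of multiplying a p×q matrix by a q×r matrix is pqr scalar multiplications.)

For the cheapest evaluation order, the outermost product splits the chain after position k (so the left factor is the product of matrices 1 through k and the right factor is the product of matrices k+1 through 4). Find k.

2

Adjacent pairs: W₁W₂ = 19·18·4 = 1368; W₂W₃ = 18·4·11 = 792; W₃W₄ = 4·11·12 = 528.
Length 3: W₁..W₃: k=1: 0+792+19·18·11=4554; k=2: 1368+0+19·4·11=2204 → min 2204 | W₂..W₄: k=2: 0+528+18·4·12=1392; k=3: 792+0+18·11·12=3168 → min 1392.
Top-level splits: k=1: (W₁..W₁)·(W₂..W₄) → 0+1392+19·18·12 = 5496; k=2: (W₁..W₂)·(W₃..W₄) → 1368+528+19·4·12 = 2808; k=3: (W₁..W₃)·(W₄..W₄) → 2204+0+19·11·12 = 4712.
Best split is after W₂, i.e. k = 2.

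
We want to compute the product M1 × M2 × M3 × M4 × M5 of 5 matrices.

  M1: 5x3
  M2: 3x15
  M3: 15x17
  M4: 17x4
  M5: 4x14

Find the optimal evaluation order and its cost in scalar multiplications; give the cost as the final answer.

Adjacent pairs: M1M2 = 5·3·15 = 225; M2M3 = 3·15·17 = 765; M3M4 = 15·17·4 = 1020; M4M5 = 17·4·14 = 952.
Length 3: M1..M3: k=1: 0+765+5·3·17=1020; k=2: 225+0+5·15·17=1500 → min 1020 | M2..M4: k=2: 0+1020+3·15·4=1200; k=3: 765+0+3·17·4=969 → min 969 | M3..M5: k=3: 0+952+15·17·14=4522; k=4: 1020+0+15·4·14=1860 → min 1860.
Length 4: M1..M4: k=1: 0+969+5·3·4=1029; k=2: 225+1020+5·15·4=1545; k=3: 1020+0+5·17·4=1360 → min 1029 | M2..M5: k=2: 0+1860+3·15·14=2490; k=3: 765+952+3·17·14=2431; k=4: 969+0+3·4·14=1137 → min 1137.
Length 5: M1..M5: k=1: 0+1137+5·3·14=1347; k=2: 225+1860+5·15·14=3135; k=3: 1020+952+5·17·14=3162; k=4: 1029+0+5·4·14=1309 → min 1309.
Optimal parenthesization: ((M1 × ((M2 × M3) × M4)) × M5) with cost 1309.

1309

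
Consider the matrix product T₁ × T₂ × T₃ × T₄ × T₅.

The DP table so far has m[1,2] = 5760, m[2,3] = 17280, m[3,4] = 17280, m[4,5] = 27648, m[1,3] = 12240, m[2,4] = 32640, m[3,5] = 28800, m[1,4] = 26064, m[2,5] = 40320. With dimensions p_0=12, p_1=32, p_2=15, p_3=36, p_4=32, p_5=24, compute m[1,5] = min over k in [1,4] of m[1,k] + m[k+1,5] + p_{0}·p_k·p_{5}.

35280

m[1,5] = min over k∈[1,4] of m[1,k]+m[k+1,5]+p_{0}·p_k·p_{5}.
k=1: 0 + 40320 + 12·32·24 = 49536; k=2: 5760 + 28800 + 12·15·24 = 38880; k=3: 12240 + 27648 + 12·36·24 = 50256; k=4: 26064 + 0 + 12·32·24 = 35280.
Minimum: 35280 at k=4.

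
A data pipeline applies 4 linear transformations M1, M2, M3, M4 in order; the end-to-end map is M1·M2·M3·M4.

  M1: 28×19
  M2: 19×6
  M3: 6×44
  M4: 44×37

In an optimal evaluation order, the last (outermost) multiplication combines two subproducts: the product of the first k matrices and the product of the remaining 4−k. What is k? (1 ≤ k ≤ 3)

Adjacent pairs: M1M2 = 28·19·6 = 3192; M2M3 = 19·6·44 = 5016; M3M4 = 6·44·37 = 9768.
Length 3: M1..M3: k=1: 0+5016+28·19·44=28424; k=2: 3192+0+28·6·44=10584 → min 10584 | M2..M4: k=2: 0+9768+19·6·37=13986; k=3: 5016+0+19·44·37=35948 → min 13986.
Top-level splits: k=1: (M1..M1)·(M2..M4) → 0+13986+28·19·37 = 33670; k=2: (M1..M2)·(M3..M4) → 3192+9768+28·6·37 = 19176; k=3: (M1..M3)·(M4..M4) → 10584+0+28·44·37 = 56168.
Best split is after M2, i.e. k = 2.

2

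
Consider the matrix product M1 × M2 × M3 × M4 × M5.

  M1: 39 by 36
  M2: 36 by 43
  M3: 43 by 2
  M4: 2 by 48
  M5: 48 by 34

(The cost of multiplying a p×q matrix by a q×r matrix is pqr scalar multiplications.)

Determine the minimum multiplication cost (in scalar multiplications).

Adjacent pairs: M1M2 = 39·36·43 = 60372; M2M3 = 36·43·2 = 3096; M3M4 = 43·2·48 = 4128; M4M5 = 2·48·34 = 3264.
Length 3: M1..M3: k=1: 0+3096+39·36·2=5904; k=2: 60372+0+39·43·2=63726 → min 5904 | M2..M4: k=2: 0+4128+36·43·48=78432; k=3: 3096+0+36·2·48=6552 → min 6552 | M3..M5: k=3: 0+3264+43·2·34=6188; k=4: 4128+0+43·48·34=74304 → min 6188.
Length 4: M1..M4: k=1: 0+6552+39·36·48=73944; k=2: 60372+4128+39·43·48=144996; k=3: 5904+0+39·2·48=9648 → min 9648 | M2..M5: k=2: 0+6188+36·43·34=58820; k=3: 3096+3264+36·2·34=8808; k=4: 6552+0+36·48·34=65304 → min 8808.
Length 5: M1..M5: k=1: 0+8808+39·36·34=56544; k=2: 60372+6188+39·43·34=123578; k=3: 5904+3264+39·2·34=11820; k=4: 9648+0+39·48·34=73296 → min 11820.
Optimal order: ((M1 × (M2 × M3)) × (M4 × M5)) with cost 11820.

11820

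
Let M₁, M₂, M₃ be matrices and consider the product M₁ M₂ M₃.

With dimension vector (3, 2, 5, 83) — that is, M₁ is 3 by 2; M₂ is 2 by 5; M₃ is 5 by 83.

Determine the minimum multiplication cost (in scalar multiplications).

Order (M₁ (M₂ M₃)): (M₂ M₃): 2×5 by 5×83 → 2×83, cost 2·5·83 = 830; (M₁ (M₂ M₃)): 3×2 by 2×83 → 3×83, cost 3·2·83 = 498; cumulative 1328. Total 1328.
Order ((M₁ M₂) M₃): (M₁ M₂): 3×2 by 2×5 → 3×5, cost 3·2·5 = 30; ((M₁ M₂) M₃): 3×5 by 5×83 → 3×83, cost 3·5·83 = 1245; cumulative 1275. Total 1275.
Minimum: 1275.

1275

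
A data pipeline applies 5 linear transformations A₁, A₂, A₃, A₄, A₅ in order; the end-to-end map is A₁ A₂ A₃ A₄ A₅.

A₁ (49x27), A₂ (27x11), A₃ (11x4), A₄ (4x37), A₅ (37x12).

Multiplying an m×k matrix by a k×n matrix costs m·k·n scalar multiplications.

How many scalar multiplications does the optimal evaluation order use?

10608

Adjacent pairs: A₁A₂ = 49·27·11 = 14553; A₂A₃ = 27·11·4 = 1188; A₃A₄ = 11·4·37 = 1628; A₄A₅ = 4·37·12 = 1776.
Length 3: A₁..A₃: k=1: 0+1188+49·27·4=6480; k=2: 14553+0+49·11·4=16709 → min 6480 | A₂..A₄: k=2: 0+1628+27·11·37=12617; k=3: 1188+0+27·4·37=5184 → min 5184 | A₃..A₅: k=3: 0+1776+11·4·12=2304; k=4: 1628+0+11·37·12=6512 → min 2304.
Length 4: A₁..A₄: k=1: 0+5184+49·27·37=54135; k=2: 14553+1628+49·11·37=36124; k=3: 6480+0+49·4·37=13732 → min 13732 | A₂..A₅: k=2: 0+2304+27·11·12=5868; k=3: 1188+1776+27·4·12=4260; k=4: 5184+0+27·37·12=17172 → min 4260.
Length 5: A₁..A₅: k=1: 0+4260+49·27·12=20136; k=2: 14553+2304+49·11·12=23325; k=3: 6480+1776+49·4·12=10608; k=4: 13732+0+49·37·12=35488 → min 10608.
Optimal order: ((A₁ (A₂ A₃)) (A₄ A₅)) with cost 10608.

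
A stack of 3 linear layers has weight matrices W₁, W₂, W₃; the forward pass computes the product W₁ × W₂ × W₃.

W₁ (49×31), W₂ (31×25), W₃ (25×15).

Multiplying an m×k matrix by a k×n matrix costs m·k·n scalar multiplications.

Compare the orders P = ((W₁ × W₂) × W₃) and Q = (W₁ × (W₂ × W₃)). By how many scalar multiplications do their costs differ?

21940

Order P = ((W₁ × W₂) × W₃): (W₁ × W₂): 49×31 by 31×25 → 49×25, cost 49·31·25 = 37975; ((W₁ × W₂) × W₃): 49×25 by 25×15 → 49×15, cost 49·25·15 = 18375; cumulative 56350. Total 56350.
Order Q = (W₁ × (W₂ × W₃)): (W₂ × W₃): 31×25 by 25×15 → 31×15, cost 31·25·15 = 11625; (W₁ × (W₂ × W₃)): 49×31 by 31×15 → 49×15, cost 49·31·15 = 22785; cumulative 34410. Total 34410.
Difference: |56350 − 34410| = 21940.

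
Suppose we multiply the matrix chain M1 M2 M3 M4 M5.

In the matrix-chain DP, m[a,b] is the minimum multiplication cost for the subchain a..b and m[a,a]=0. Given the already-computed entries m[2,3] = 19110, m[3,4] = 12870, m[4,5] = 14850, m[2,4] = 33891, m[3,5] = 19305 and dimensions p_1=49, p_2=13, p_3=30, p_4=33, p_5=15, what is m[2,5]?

m[2,5] = min over k∈[2,4] of m[2,k]+m[k+1,5]+p_{1}·p_k·p_{5}.
k=2: 0 + 19305 + 49·13·15 = 28860; k=3: 19110 + 14850 + 49·30·15 = 56010; k=4: 33891 + 0 + 49·33·15 = 58146.
Minimum: 28860 at k=2.

28860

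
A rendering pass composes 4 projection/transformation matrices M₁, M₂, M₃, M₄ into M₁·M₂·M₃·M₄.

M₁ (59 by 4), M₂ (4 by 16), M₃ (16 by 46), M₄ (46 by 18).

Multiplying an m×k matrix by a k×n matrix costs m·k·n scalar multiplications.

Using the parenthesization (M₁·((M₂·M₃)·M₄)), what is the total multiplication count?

(M₂·M₃): 4×16 by 16×46 → 4×46, cost 4·16·46 = 2944
((M₂·M₃)·M₄): 4×46 by 46×18 → 4×18, cost 4·46·18 = 3312; cumulative 6256
(M₁·((M₂·M₃)·M₄)): 59×4 by 4×18 → 59×18, cost 59·4·18 = 4248; cumulative 10504
Total: 10504 scalar multiplications.

10504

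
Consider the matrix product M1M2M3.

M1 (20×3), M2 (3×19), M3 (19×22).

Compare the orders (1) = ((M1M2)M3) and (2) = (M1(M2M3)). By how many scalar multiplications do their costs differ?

6926

Order (1) = ((M1M2)M3): (M1M2): 20×3 by 3×19 → 20×19, cost 20·3·19 = 1140; ((M1M2)M3): 20×19 by 19×22 → 20×22, cost 20·19·22 = 8360; cumulative 9500. Total 9500.
Order (2) = (M1(M2M3)): (M2M3): 3×19 by 19×22 → 3×22, cost 3·19·22 = 1254; (M1(M2M3)): 20×3 by 3×22 → 20×22, cost 20·3·22 = 1320; cumulative 2574. Total 2574.
Difference: |9500 − 2574| = 6926.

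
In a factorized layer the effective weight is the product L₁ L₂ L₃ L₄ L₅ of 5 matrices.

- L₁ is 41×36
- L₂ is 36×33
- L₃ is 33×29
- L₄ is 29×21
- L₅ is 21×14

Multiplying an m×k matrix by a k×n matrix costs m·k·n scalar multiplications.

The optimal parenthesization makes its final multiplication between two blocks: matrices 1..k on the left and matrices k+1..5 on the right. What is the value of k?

Adjacent pairs: L₁L₂ = 41·36·33 = 48708; L₂L₃ = 36·33·29 = 34452; L₃L₄ = 33·29·21 = 20097; L₄L₅ = 29·21·14 = 8526.
Length 3: L₁..L₃: k=1: 0+34452+41·36·29=77256; k=2: 48708+0+41·33·29=87945 → min 77256 | L₂..L₄: k=2: 0+20097+36·33·21=45045; k=3: 34452+0+36·29·21=56376 → min 45045 | L₃..L₅: k=3: 0+8526+33·29·14=21924; k=4: 20097+0+33·21·14=29799 → min 21924.
Length 4: L₁..L₄: k=1: 0+45045+41·36·21=76041; k=2: 48708+20097+41·33·21=97218; k=3: 77256+0+41·29·21=102225 → min 76041 | L₂..L₅: k=2: 0+21924+36·33·14=38556; k=3: 34452+8526+36·29·14=57594; k=4: 45045+0+36·21·14=55629 → min 38556.
Top-level splits: k=1: (L₁..L₁)·(L₂..L₅) → 0+38556+41·36·14 = 59220; k=2: (L₁..L₂)·(L₃..L₅) → 48708+21924+41·33·14 = 89574; k=3: (L₁..L₃)·(L₄..L₅) → 77256+8526+41·29·14 = 102428; k=4: (L₁..L₄)·(L₅..L₅) → 76041+0+41·21·14 = 88095.
Best split is after L₁, i.e. k = 1.

1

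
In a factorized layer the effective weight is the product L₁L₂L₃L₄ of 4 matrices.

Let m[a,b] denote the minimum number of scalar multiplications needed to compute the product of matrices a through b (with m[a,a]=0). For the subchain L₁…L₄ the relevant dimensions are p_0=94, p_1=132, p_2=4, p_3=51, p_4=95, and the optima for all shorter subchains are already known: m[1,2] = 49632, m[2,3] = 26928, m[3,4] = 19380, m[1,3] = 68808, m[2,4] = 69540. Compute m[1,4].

104732

m[1,4] = min over k∈[1,3] of m[1,k]+m[k+1,4]+p_{0}·p_k·p_{4}.
k=1: 0 + 69540 + 94·132·95 = 1248300; k=2: 49632 + 19380 + 94·4·95 = 104732; k=3: 68808 + 0 + 94·51·95 = 524238.
Minimum: 104732 at k=2.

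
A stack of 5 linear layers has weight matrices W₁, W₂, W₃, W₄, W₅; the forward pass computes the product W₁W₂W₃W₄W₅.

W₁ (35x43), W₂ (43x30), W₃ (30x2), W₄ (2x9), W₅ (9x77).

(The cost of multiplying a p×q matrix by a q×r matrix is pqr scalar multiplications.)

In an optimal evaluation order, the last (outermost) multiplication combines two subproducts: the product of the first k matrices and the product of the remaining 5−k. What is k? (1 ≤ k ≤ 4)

Adjacent pairs: W₁W₂ = 35·43·30 = 45150; W₂W₃ = 43·30·2 = 2580; W₃W₄ = 30·2·9 = 540; W₄W₅ = 2·9·77 = 1386.
Length 3: W₁..W₃: k=1: 0+2580+35·43·2=5590; k=2: 45150+0+35·30·2=47250 → min 5590 | W₂..W₄: k=2: 0+540+43·30·9=12150; k=3: 2580+0+43·2·9=3354 → min 3354 | W₃..W₅: k=3: 0+1386+30·2·77=6006; k=4: 540+0+30·9·77=21330 → min 6006.
Length 4: W₁..W₄: k=1: 0+3354+35·43·9=16899; k=2: 45150+540+35·30·9=55140; k=3: 5590+0+35·2·9=6220 → min 6220 | W₂..W₅: k=2: 0+6006+43·30·77=105336; k=3: 2580+1386+43·2·77=10588; k=4: 3354+0+43·9·77=33153 → min 10588.
Top-level splits: k=1: (W₁..W₁)·(W₂..W₅) → 0+10588+35·43·77 = 126473; k=2: (W₁..W₂)·(W₃..W₅) → 45150+6006+35·30·77 = 132006; k=3: (W₁..W₃)·(W₄..W₅) → 5590+1386+35·2·77 = 12366; k=4: (W₁..W₄)·(W₅..W₅) → 6220+0+35·9·77 = 30475.
Best split is after W₃, i.e. k = 3.

3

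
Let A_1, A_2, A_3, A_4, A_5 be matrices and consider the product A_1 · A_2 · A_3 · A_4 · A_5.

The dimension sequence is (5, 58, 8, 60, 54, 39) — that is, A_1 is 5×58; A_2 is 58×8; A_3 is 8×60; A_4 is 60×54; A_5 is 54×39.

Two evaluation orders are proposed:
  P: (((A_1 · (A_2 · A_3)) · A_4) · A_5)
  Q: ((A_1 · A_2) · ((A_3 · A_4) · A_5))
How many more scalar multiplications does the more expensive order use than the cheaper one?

25322

Order P = (((A_1 · (A_2 · A_3)) · A_4) · A_5): (A_2 · A_3): 58×8 by 8×60 → 58×60, cost 58·8·60 = 27840; (A_1 · (A_2 · A_3)): 5×58 by 58×60 → 5×60, cost 5·58·60 = 17400; cumulative 45240; ((A_1 · (A_2 · A_3)) · A_4): 5×60 by 60×54 → 5×54, cost 5·60·54 = 16200; cumulative 61440; (((A_1 · (A_2 · A_3)) · A_4) · A_5): 5×54 by 54×39 → 5×39, cost 5·54·39 = 10530; cumulative 71970. Total 71970.
Order Q = ((A_1 · A_2) · ((A_3 · A_4) · A_5)): (A_1 · A_2): 5×58 by 58×8 → 5×8, cost 5·58·8 = 2320; (A_3 · A_4): 8×60 by 60×54 → 8×54, cost 8·60·54 = 25920; ((A_3 · A_4) · A_5): 8×54 by 54×39 → 8×39, cost 8·54·39 = 16848; cumulative 42768; ((A_1 · A_2) · ((A_3 · A_4) · A_5)): 5×8 by 8×39 → 5×39, cost 5·8·39 = 1560; cumulative 46648. Total 46648.
Difference: |71970 − 46648| = 25322.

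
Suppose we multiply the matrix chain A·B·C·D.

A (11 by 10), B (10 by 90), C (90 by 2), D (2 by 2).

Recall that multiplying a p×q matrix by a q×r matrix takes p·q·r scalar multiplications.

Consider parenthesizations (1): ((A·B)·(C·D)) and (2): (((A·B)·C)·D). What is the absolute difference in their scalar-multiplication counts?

316

Order (1) = ((A·B)·(C·D)): (A·B): 11×10 by 10×90 → 11×90, cost 11·10·90 = 9900; (C·D): 90×2 by 2×2 → 90×2, cost 90·2·2 = 360; ((A·B)·(C·D)): 11×90 by 90×2 → 11×2, cost 11·90·2 = 1980; cumulative 12240. Total 12240.
Order (2) = (((A·B)·C)·D): (A·B): 11×10 by 10×90 → 11×90, cost 11·10·90 = 9900; ((A·B)·C): 11×90 by 90×2 → 11×2, cost 11·90·2 = 1980; cumulative 11880; (((A·B)·C)·D): 11×2 by 2×2 → 11×2, cost 11·2·2 = 44; cumulative 11924. Total 11924.
Difference: |12240 − 11924| = 316.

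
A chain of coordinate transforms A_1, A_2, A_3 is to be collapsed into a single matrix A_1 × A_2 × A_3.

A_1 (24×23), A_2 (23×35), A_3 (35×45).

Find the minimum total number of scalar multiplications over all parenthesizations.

Order (A_1 × (A_2 × A_3)): (A_2 × A_3): 23×35 by 35×45 → 23×45, cost 23·35·45 = 36225; (A_1 × (A_2 × A_3)): 24×23 by 23×45 → 24×45, cost 24·23·45 = 24840; cumulative 61065. Total 61065.
Order ((A_1 × A_2) × A_3): (A_1 × A_2): 24×23 by 23×35 → 24×35, cost 24·23·35 = 19320; ((A_1 × A_2) × A_3): 24×35 by 35×45 → 24×45, cost 24·35·45 = 37800; cumulative 57120. Total 57120.
Minimum: 57120.

57120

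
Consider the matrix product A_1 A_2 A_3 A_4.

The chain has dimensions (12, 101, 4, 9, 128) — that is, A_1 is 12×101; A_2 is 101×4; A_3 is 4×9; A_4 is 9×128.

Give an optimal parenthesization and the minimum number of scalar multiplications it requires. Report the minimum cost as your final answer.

15600

Adjacent pairs: A_1A_2 = 12·101·4 = 4848; A_2A_3 = 101·4·9 = 3636; A_3A_4 = 4·9·128 = 4608.
Length 3: A_1..A_3: k=1: 0+3636+12·101·9=14544; k=2: 4848+0+12·4·9=5280 → min 5280 | A_2..A_4: k=2: 0+4608+101·4·128=56320; k=3: 3636+0+101·9·128=119988 → min 56320.
Length 4: A_1..A_4: k=1: 0+56320+12·101·128=211456; k=2: 4848+4608+12·4·128=15600; k=3: 5280+0+12·9·128=19104 → min 15600.
Optimal parenthesization: ((A_1 A_2) (A_3 A_4)) with cost 15600.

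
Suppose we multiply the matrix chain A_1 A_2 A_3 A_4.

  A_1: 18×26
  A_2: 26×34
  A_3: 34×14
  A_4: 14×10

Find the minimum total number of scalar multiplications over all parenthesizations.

18280

Adjacent pairs: A_1A_2 = 18·26·34 = 15912; A_2A_3 = 26·34·14 = 12376; A_3A_4 = 34·14·10 = 4760.
Length 3: A_1..A_3: k=1: 0+12376+18·26·14=18928; k=2: 15912+0+18·34·14=24480 → min 18928 | A_2..A_4: k=2: 0+4760+26·34·10=13600; k=3: 12376+0+26·14·10=16016 → min 13600.
Length 4: A_1..A_4: k=1: 0+13600+18·26·10=18280; k=2: 15912+4760+18·34·10=26792; k=3: 18928+0+18·14·10=21448 → min 18280.
Optimal order: (A_1 (A_2 (A_3 A_4))) with cost 18280.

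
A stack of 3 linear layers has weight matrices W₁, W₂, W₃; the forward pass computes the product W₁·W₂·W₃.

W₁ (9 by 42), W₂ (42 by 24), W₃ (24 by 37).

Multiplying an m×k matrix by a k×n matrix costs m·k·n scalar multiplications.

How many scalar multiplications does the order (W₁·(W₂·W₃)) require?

51282

(W₂·W₃): 42×24 by 24×37 → 42×37, cost 42·24·37 = 37296
(W₁·(W₂·W₃)): 9×42 by 42×37 → 9×37, cost 9·42·37 = 13986; cumulative 51282
Total: 51282 scalar multiplications.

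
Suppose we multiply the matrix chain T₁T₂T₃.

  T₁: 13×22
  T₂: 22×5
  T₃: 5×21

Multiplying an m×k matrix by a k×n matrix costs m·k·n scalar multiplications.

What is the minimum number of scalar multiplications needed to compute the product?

Order (T₁(T₂T₃)): (T₂T₃): 22×5 by 5×21 → 22×21, cost 22·5·21 = 2310; (T₁(T₂T₃)): 13×22 by 22×21 → 13×21, cost 13·22·21 = 6006; cumulative 8316. Total 8316.
Order ((T₁T₂)T₃): (T₁T₂): 13×22 by 22×5 → 13×5, cost 13·22·5 = 1430; ((T₁T₂)T₃): 13×5 by 5×21 → 13×21, cost 13·5·21 = 1365; cumulative 2795. Total 2795.
Minimum: 2795.

2795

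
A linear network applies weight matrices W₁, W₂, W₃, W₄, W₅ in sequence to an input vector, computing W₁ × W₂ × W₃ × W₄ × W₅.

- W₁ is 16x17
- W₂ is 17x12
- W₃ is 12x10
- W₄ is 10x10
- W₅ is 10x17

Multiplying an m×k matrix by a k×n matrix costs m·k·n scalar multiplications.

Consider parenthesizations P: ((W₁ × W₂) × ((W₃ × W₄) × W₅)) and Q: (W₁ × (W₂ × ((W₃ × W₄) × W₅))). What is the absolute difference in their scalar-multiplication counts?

Order P = ((W₁ × W₂) × ((W₃ × W₄) × W₅)): (W₁ × W₂): 16×17 by 17×12 → 16×12, cost 16·17·12 = 3264; (W₃ × W₄): 12×10 by 10×10 → 12×10, cost 12·10·10 = 1200; ((W₃ × W₄) × W₅): 12×10 by 10×17 → 12×17, cost 12·10·17 = 2040; cumulative 3240; ((W₁ × W₂) × ((W₃ × W₄) × W₅)): 16×12 by 12×17 → 16×17, cost 16·12·17 = 3264; cumulative 9768. Total 9768.
Order Q = (W₁ × (W₂ × ((W₃ × W₄) × W₅))): (W₃ × W₄): 12×10 by 10×10 → 12×10, cost 12·10·10 = 1200; ((W₃ × W₄) × W₅): 12×10 by 10×17 → 12×17, cost 12·10·17 = 2040; cumulative 3240; (W₂ × ((W₃ × W₄) × W₅)): 17×12 by 12×17 → 17×17, cost 17·12·17 = 3468; cumulative 6708; (W₁ × (W₂ × ((W₃ × W₄) × W₅))): 16×17 by 17×17 → 16×17, cost 16·17·17 = 4624; cumulative 11332. Total 11332.
Difference: |9768 − 11332| = 1564.

1564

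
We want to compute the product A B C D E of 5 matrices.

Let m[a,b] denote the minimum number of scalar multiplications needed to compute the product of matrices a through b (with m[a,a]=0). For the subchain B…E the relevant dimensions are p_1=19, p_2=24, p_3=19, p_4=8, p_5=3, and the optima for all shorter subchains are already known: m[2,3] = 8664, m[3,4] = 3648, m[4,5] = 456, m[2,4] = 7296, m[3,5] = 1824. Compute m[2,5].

3192

m[2,5] = min over k∈[2,4] of m[2,k]+m[k+1,5]+p_{1}·p_k·p_{5}.
k=2: 0 + 1824 + 19·24·3 = 3192; k=3: 8664 + 456 + 19·19·3 = 10203; k=4: 7296 + 0 + 19·8·3 = 7752.
Minimum: 3192 at k=2.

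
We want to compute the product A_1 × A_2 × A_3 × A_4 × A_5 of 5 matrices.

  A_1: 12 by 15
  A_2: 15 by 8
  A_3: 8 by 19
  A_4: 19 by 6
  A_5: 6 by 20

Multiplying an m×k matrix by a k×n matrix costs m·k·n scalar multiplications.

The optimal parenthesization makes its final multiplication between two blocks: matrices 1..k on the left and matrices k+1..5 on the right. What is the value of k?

4

Adjacent pairs: A_1A_2 = 12·15·8 = 1440; A_2A_3 = 15·8·19 = 2280; A_3A_4 = 8·19·6 = 912; A_4A_5 = 19·6·20 = 2280.
Length 3: A_1..A_3: k=1: 0+2280+12·15·19=5700; k=2: 1440+0+12·8·19=3264 → min 3264 | A_2..A_4: k=2: 0+912+15·8·6=1632; k=3: 2280+0+15·19·6=3990 → min 1632 | A_3..A_5: k=3: 0+2280+8·19·20=5320; k=4: 912+0+8·6·20=1872 → min 1872.
Length 4: A_1..A_4: k=1: 0+1632+12·15·6=2712; k=2: 1440+912+12·8·6=2928; k=3: 3264+0+12·19·6=4632 → min 2712 | A_2..A_5: k=2: 0+1872+15·8·20=4272; k=3: 2280+2280+15·19·20=10260; k=4: 1632+0+15·6·20=3432 → min 3432.
Top-level splits: k=1: (A_1..A_1)·(A_2..A_5) → 0+3432+12·15·20 = 7032; k=2: (A_1..A_2)·(A_3..A_5) → 1440+1872+12·8·20 = 5232; k=3: (A_1..A_3)·(A_4..A_5) → 3264+2280+12·19·20 = 10104; k=4: (A_1..A_4)·(A_5..A_5) → 2712+0+12·6·20 = 4152.
Best split is after A_4, i.e. k = 4.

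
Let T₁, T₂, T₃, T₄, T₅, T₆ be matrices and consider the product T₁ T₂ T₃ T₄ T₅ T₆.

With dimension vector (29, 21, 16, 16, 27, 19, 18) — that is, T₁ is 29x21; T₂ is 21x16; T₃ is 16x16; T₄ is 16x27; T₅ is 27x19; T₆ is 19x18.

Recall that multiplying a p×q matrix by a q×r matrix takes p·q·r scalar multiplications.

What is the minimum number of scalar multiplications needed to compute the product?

Adjacent pairs: T₁T₂ = 29·21·16 = 9744; T₂T₃ = 21·16·16 = 5376; T₃T₄ = 16·16·27 = 6912; T₄T₅ = 16·27·19 = 8208; T₅T₆ = 27·19·18 = 9234.
Length 3: T₁..T₃: k=1: 0+5376+29·21·16=15120; k=2: 9744+0+29·16·16=17168 → min 15120 | T₂..T₄: k=2: 0+6912+21·16·27=15984; k=3: 5376+0+21·16·27=14448 → min 14448 | T₃..T₅: k=3: 0+8208+16·16·19=13072; k=4: 6912+0+16·27·19=15120 → min 13072 | T₄..T₆: k=4: 0+9234+16·27·18=17010; k=5: 8208+0+16·19·18=13680 → min 13680.
Length 4: T₁..T₄: k=1: 0+14448+29·21·27=30891; k=2: 9744+6912+29·16·27=29184; k=3: 15120+0+29·16·27=27648 → min 27648 | T₂..T₅: k=2: 0+13072+21·16·19=19456; k=3: 5376+8208+21·16·19=19968; k=4: 14448+0+21·27·19=25221 → min 19456 | T₃..T₆: k=3: 0+13680+16·16·18=18288; k=4: 6912+9234+16·27·18=23922; k=5: 13072+0+16·19·18=18544 → min 18288.
Length 5: T₁..T₅: k=1: 0+19456+29·21·19=31027; k=2: 9744+13072+29·16·19=31632; k=3: 15120+8208+29·16·19=32144; k=4: 27648+0+29·27·19=42525 → min 31027 | T₂..T₆: k=2: 0+18288+21·16·18=24336; k=3: 5376+13680+21·16·18=25104; k=4: 14448+9234+21·27·18=33888; k=5: 19456+0+21·19·18=26638 → min 24336.
Length 6: T₁..T₆: k=1: 0+24336+29·21·18=35298; k=2: 9744+18288+29·16·18=36384; k=3: 15120+13680+29·16·18=37152; k=4: 27648+9234+29·27·18=50976; k=5: 31027+0+29·19·18=40945 → min 35298.
Optimal order: (T₁ (T₂ (T₃ ((T₄ T₅) T₆)))) with cost 35298.

35298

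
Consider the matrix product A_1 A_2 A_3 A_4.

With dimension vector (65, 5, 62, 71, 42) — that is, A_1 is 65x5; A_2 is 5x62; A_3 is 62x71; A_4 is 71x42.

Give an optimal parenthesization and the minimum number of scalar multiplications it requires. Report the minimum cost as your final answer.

50570

Adjacent pairs: A_1A_2 = 65·5·62 = 20150; A_2A_3 = 5·62·71 = 22010; A_3A_4 = 62·71·42 = 184884.
Length 3: A_1..A_3: k=1: 0+22010+65·5·71=45085; k=2: 20150+0+65·62·71=306280 → min 45085 | A_2..A_4: k=2: 0+184884+5·62·42=197904; k=3: 22010+0+5·71·42=36920 → min 36920.
Length 4: A_1..A_4: k=1: 0+36920+65·5·42=50570; k=2: 20150+184884+65·62·42=374294; k=3: 45085+0+65·71·42=238915 → min 50570.
Optimal parenthesization: (A_1 ((A_2 A_3) A_4)) with cost 50570.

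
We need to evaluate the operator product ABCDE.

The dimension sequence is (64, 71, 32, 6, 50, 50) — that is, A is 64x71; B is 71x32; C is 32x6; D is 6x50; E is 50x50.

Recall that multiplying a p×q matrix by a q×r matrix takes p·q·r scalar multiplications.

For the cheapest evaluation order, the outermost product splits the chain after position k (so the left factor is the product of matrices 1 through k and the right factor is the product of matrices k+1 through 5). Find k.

Adjacent pairs: AB = 64·71·32 = 145408; BC = 71·32·6 = 13632; CD = 32·6·50 = 9600; DE = 6·50·50 = 15000.
Length 3: A..C: k=1: 0+13632+64·71·6=40896; k=2: 145408+0+64·32·6=157696 → min 40896 | B..D: k=2: 0+9600+71·32·50=123200; k=3: 13632+0+71·6·50=34932 → min 34932 | C..E: k=3: 0+15000+32·6·50=24600; k=4: 9600+0+32·50·50=89600 → min 24600.
Length 4: A..D: k=1: 0+34932+64·71·50=262132; k=2: 145408+9600+64·32·50=257408; k=3: 40896+0+64·6·50=60096 → min 60096 | B..E: k=2: 0+24600+71·32·50=138200; k=3: 13632+15000+71·6·50=49932; k=4: 34932+0+71·50·50=212432 → min 49932.
Top-level splits: k=1: (A..A)·(B..E) → 0+49932+64·71·50 = 277132; k=2: (A..B)·(C..E) → 145408+24600+64·32·50 = 272408; k=3: (A..C)·(D..E) → 40896+15000+64·6·50 = 75096; k=4: (A..D)·(E..E) → 60096+0+64·50·50 = 220096.
Best split is after C, i.e. k = 3.

3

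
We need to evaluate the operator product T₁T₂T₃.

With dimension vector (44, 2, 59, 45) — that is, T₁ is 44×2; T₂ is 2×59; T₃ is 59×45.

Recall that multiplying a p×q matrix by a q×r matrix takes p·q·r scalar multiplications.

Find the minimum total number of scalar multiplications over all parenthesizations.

9270

Order (T₁(T₂T₃)): (T₂T₃): 2×59 by 59×45 → 2×45, cost 2·59·45 = 5310; (T₁(T₂T₃)): 44×2 by 2×45 → 44×45, cost 44·2·45 = 3960; cumulative 9270. Total 9270.
Order ((T₁T₂)T₃): (T₁T₂): 44×2 by 2×59 → 44×59, cost 44·2·59 = 5192; ((T₁T₂)T₃): 44×59 by 59×45 → 44×45, cost 44·59·45 = 116820; cumulative 122012. Total 122012.
Minimum: 9270.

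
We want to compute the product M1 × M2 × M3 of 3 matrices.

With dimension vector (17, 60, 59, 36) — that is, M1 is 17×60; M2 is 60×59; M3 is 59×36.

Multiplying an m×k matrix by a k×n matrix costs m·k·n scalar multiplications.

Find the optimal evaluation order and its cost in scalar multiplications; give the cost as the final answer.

96288

(M1 × (M2 × M3)): cost 164160.
((M1 × M2) × M3): cost 96288.
Optimal: ((M1 × M2) × M3) with cost 96288.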